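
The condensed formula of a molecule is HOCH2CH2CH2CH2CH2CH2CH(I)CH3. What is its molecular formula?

C8H17IO

Element totals:
  C: 8
  H: 17
  I: 1
  O: 1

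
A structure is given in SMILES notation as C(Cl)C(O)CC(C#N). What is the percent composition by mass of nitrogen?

10.49%

Atom tally by fragment:
  ClCH2 → C:1 H:2 Cl:1
  CH(OH) → C:1 H:2 O:1
  CH2 → C:1 H:2
  CH2CN → C:2 H:2 N:1
Element totals:
  C: 5
  H: 8
  Cl: 1
  N: 1
  O: 1
Molecular formula: C5H8ClNO.
Molar mass = 133.575 g/mol.
Mass from N: 1 × 14.007 = 14.007 g/mol.
%N = 14.007 / 133.575 × 100 = 10.49%.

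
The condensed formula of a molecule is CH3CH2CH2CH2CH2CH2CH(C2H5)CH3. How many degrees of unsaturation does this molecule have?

Atom tally by fragment:
  CH3 → C:1 H:3
  CH2 → C:1 H:2
  CH2 → C:1 H:2
  CH2 → C:1 H:2
  CH2 → C:1 H:2
  CH2 → C:1 H:2
  CH(C2H5) → C:3 H:6
  CH3 → C:1 H:3
Element totals:
  C: 10
  H: 22
Molecular formula: C10H22.
DoU = (2C + 2 + N − H − X) / 2 = (2·10 + 2 + 0 − 22 − 0) / 2 = 0.

0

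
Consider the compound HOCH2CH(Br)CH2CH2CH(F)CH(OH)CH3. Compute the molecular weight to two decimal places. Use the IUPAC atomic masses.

229.09 g/mol

Element totals:
  C: 7
  H: 14
  Br: 1
  F: 1
  O: 2
Molecular formula: C7H14BrFO2.
  M = 7(12.011) + 14(1.008) + 79.904 + 18.998 + 2(15.999)
    = 84.077 + 14.112 + 79.904 + 18.998 + 31.998 = 229.089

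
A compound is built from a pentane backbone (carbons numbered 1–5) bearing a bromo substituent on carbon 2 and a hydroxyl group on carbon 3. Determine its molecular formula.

C5H11BrO

Atom tally by fragment:
  CH3 → C:1 H:3
  CH(Br) → C:1 H:1 Br:1
  CH(OH) → C:1 H:2 O:1
  CH2 → C:1 H:2
  CH3 → C:1 H:3
Element totals:
  C: 5
  H: 11
  Br: 1
  O: 1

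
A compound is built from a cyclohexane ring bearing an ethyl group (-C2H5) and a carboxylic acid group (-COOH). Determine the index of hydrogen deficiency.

Atom tally by fragment:
  cyclohexane ring core → C:6 H:12
  (− 2 ring H displaced by substituents)
  + C2H5 → C:2 H:5
  + COOH → C:1 H:1 O:2
Element totals:
  C: 9
  H: 16
  O: 2
Molecular formula: C9H16O2.
DoU = (2C + 2 + N − H − X) / 2 = (2·9 + 2 + 0 − 16 − 0) / 2 = 2.

2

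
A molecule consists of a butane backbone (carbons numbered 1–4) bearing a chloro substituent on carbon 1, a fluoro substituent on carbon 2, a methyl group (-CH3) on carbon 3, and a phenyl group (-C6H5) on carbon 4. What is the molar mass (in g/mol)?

200.68 g/mol

Atom tally by fragment:
  ClCH2 → C:1 H:2 Cl:1
  CH(F) → C:1 H:1 F:1
  CH(CH3) → C:2 H:4
  CH2C6H5 → C:7 H:7
Element totals:
  C: 11
  H: 14
  Cl: 1
  F: 1
Molecular formula: C11H14ClF.
  M = 11(12.011) + 14(1.008) + 35.45 + 18.998
    = 132.121 + 14.112 + 35.450 + 18.998 = 200.681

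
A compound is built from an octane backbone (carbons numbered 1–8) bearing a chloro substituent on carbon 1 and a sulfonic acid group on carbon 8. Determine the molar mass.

Atom tally by fragment:
  ClCH2 → C:1 H:2 Cl:1
  CH2 → C:1 H:2
  CH2 → C:1 H:2
  CH2 → C:1 H:2
  CH2 → C:1 H:2
  CH2 → C:1 H:2
  CH2 → C:1 H:2
  CH2SO3H → C:1 H:3 S:1 O:3
Element totals:
  C: 8
  H: 17
  Cl: 1
  O: 3
  S: 1
Molecular formula: C8H17ClO3S.
  M = 8(12.011) + 17(1.008) + 35.45 + 3(15.999) + 32.06
    = 96.088 + 17.136 + 35.450 + 47.997 + 32.060 = 228.731

228.73 g/mol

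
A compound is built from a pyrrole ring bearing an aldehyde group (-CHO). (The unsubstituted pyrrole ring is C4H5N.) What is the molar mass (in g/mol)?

Atom tally by fragment:
  pyrrole ring core → C:4 H:5 N:1
  (− 1 ring H displaced by substituents)
  + CHO → C:1 H:1 O:1
Element totals:
  C: 5
  H: 5
  N: 1
  O: 1
Molecular formula: C5H5NO.
  M = 5(12.011) + 5(1.008) + 14.007 + 15.999
    = 60.055 + 5.040 + 14.007 + 15.999 = 95.101

95.10 g/mol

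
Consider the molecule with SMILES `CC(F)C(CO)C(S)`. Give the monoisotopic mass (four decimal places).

138.0515

Atom tally by fragment:
  CH3 → C:1 H:3
  CH(F) → C:1 H:1 F:1
  CH(CH2OH) → C:2 H:4 O:1
  CH2SH → C:1 H:3 S:1
Element totals:
  C: 5
  H: 11
  F: 1
  O: 1
  S: 1
Molecular formula: C5H11FOS.
  M = 5(12.0) + 11(1.007825) + 18.998403 + 15.994915 + 31.972071
    = 60.000000 + 11.086075 + 18.998403 + 15.994915 + 31.972071 = 138.051464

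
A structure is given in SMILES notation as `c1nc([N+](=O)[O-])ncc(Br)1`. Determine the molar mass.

203.98 g/mol

Atom tally by fragment:
  pyrimidine ring core → C:4 H:4 N:2
  (− 2 ring H displaced by substituents)
  + NO2 → N:1 O:2
  + Br → Br:1
Element totals:
  C: 4
  H: 2
  Br: 1
  N: 3
  O: 2
Molecular formula: C4H2BrN3O2.
  M = 4(12.011) + 2(1.008) + 79.904 + 3(14.007) + 2(15.999)
    = 48.044 + 2.016 + 79.904 + 42.021 + 31.998 = 203.983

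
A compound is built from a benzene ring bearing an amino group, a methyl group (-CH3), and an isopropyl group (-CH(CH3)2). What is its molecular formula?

C10H15N

Atom tally by fragment:
  benzene ring core → C:6 H:6
  (− 3 ring H displaced by substituents)
  + NH2 → N:1 H:2
  + CH3 → C:1 H:3
  + CH(CH3)2 → C:3 H:7
Element totals:
  C: 10
  H: 15
  N: 1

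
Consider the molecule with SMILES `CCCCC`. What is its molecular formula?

Atom tally by fragment:
  CH3 → C:1 H:3
  CH2 → C:1 H:2
  CH2 → C:1 H:2
  CH2 → C:1 H:2
  CH3 → C:1 H:3
Element totals:
  C: 5
  H: 12

C5H12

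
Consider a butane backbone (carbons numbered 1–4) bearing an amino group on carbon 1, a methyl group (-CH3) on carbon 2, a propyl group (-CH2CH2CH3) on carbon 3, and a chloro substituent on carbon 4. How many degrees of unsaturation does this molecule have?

0

Atom tally by fragment:
  H2NCH2 → C:1 H:4 N:1
  CH(CH3) → C:2 H:4
  CH(CH2CH2CH3) → C:4 H:8
  CH2Cl → C:1 H:2 Cl:1
Element totals:
  C: 8
  H: 18
  Cl: 1
  N: 1
Molecular formula: C8H18ClN.
DoU = (2C + 2 + N − H − X) / 2 = (2·8 + 2 + 1 − 18 − 1) / 2 = 0.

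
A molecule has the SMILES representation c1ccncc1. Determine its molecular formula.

C5H5N

Atom tally by fragment:
  pyridine ring core → C:5 H:5 N:1
Element totals:
  C: 5
  H: 5
  N: 1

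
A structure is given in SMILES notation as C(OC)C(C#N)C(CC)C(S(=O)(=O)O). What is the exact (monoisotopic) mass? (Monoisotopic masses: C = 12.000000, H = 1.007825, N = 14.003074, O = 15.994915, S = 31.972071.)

221.0722

Atom tally by fragment:
  CH3OCH2 → C:2 H:5 O:1
  CH(CN) → C:2 H:1 N:1
  CH(C2H5) → C:3 H:6
  CH2SO3H → C:1 H:3 S:1 O:3
Element totals:
  C: 8
  H: 15
  N: 1
  O: 4
  S: 1
Molecular formula: C8H15NO4S.
  M = 8(12.0) + 15(1.007825) + 14.003074 + 4(15.994915) + 31.972071
    = 96.000000 + 15.117375 + 14.003074 + 63.979660 + 31.972071 = 221.072180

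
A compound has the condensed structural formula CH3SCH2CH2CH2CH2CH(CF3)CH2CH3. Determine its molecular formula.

C9H17F3S

Element totals:
  C: 9
  H: 17
  F: 3
  S: 1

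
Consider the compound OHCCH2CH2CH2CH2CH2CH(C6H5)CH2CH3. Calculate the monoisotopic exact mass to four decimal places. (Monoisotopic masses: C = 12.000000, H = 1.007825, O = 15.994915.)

218.1671

Atom tally by fragment:
  OHCCH2 → C:2 H:3 O:1
  CH2 → C:1 H:2
  CH2 → C:1 H:2
  CH2 → C:1 H:2
  CH2 → C:1 H:2
  CH(C6H5) → C:7 H:6
  CH2 → C:1 H:2
  CH3 → C:1 H:3
Element totals:
  C: 15
  H: 22
  O: 1
Molecular formula: C15H22O.
  M = 15(12.0) + 22(1.007825) + 15.994915
    = 180.000000 + 22.172150 + 15.994915 = 218.167065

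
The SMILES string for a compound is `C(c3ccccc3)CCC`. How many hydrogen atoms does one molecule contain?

14

Atom tally by fragment:
  C6H5CH2 → C:7 H:7
  CH2 → C:1 H:2
  CH2 → C:1 H:2
  CH3 → C:1 H:3
Element totals:
  C: 10
  H: 14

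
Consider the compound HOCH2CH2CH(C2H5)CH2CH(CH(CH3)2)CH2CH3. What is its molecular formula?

C12H26O

Atom tally by fragment:
  HOCH2CH2 → C:2 H:5 O:1
  CH(C2H5) → C:3 H:6
  CH2 → C:1 H:2
  CH(CH(CH3)2) → C:4 H:8
  CH2 → C:1 H:2
  CH3 → C:1 H:3
Element totals:
  C: 12
  H: 26
  O: 1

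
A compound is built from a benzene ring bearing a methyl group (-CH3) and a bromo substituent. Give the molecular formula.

Atom tally by fragment:
  benzene ring core → C:6 H:6
  (− 2 ring H displaced by substituents)
  + CH3 → C:1 H:3
  + Br → Br:1
Element totals:
  C: 7
  H: 7
  Br: 1

C7H7Br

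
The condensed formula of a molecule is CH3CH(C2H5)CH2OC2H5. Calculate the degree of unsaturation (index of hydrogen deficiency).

Element totals:
  C: 7
  H: 16
  O: 1
Molecular formula: C7H16O.
DoU = (2C + 2 + N − H − X) / 2 = (2·7 + 2 + 0 − 16 − 0) / 2 = 0.

0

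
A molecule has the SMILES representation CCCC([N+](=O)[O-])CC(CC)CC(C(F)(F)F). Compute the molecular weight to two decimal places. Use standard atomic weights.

255.28 g/mol

Atom tally by fragment:
  CH3 → C:1 H:3
  CH2 → C:1 H:2
  CH2 → C:1 H:2
  CH(NO2) → C:1 H:1 N:1 O:2
  CH2 → C:1 H:2
  CH(C2H5) → C:3 H:6
  CH2 → C:1 H:2
  CH2CF3 → C:2 H:2 F:3
Element totals:
  C: 11
  H: 20
  F: 3
  N: 1
  O: 2
Molecular formula: C11H20F3NO2.
  M = 11(12.011) + 20(1.008) + 3(18.998) + 14.007 + 2(15.999)
    = 132.121 + 20.160 + 56.994 + 14.007 + 31.998 = 255.280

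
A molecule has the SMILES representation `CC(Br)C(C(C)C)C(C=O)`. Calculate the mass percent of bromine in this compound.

38.58%

Atom tally by fragment:
  CH3 → C:1 H:3
  CH(Br) → C:1 H:1 Br:1
  CH(CH(CH3)2) → C:4 H:8
  CH2CHO → C:2 H:3 O:1
Element totals:
  C: 8
  H: 15
  Br: 1
  O: 1
Molecular formula: C8H15BrO.
Molar mass = 207.111 g/mol.
Mass from Br: 1 × 79.904 = 79.904 g/mol.
%Br = 79.904 / 207.111 × 100 = 38.58%.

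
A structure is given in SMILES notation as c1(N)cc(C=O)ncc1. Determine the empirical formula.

C6H6N2O

Atom tally by fragment:
  pyridine ring core → C:5 H:5 N:1
  (− 2 ring H displaced by substituents)
  + NH2 → N:1 H:2
  + CHO → C:1 H:1 O:1
Element totals:
  C: 6
  H: 6
  N: 2
  O: 1
Molecular formula: C6H6N2O.
gcd of subscripts (6, 6, 2, 1) = 1, so the empirical formula equals the molecular formula.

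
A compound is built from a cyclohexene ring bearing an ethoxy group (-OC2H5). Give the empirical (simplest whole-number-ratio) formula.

C8H14O

Atom tally by fragment:
  cyclohexene ring core → C:6 H:10
  (− 1 ring H displaced by substituents)
  + OC2H5 → C:2 H:5 O:1
Element totals:
  C: 8
  H: 14
  O: 1
Molecular formula: C8H14O.
gcd of subscripts (8, 14, 1) = 1, so the empirical formula equals the molecular formula.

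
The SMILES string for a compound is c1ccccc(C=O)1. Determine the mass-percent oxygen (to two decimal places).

15.08%

Atom tally by fragment:
  benzene ring core → C:6 H:6
  (− 1 ring H displaced by substituents)
  + CHO → C:1 H:1 O:1
Element totals:
  C: 7
  H: 6
  O: 1
Molecular formula: C7H6O.
Molar mass = 106.124 g/mol.
Mass from O: 1 × 15.999 = 15.999 g/mol.
%O = 15.999 / 106.124 × 100 = 15.08%.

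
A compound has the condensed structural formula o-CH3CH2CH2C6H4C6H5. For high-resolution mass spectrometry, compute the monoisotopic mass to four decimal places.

Atom tally by fragment:
  benzene ring core → C:6 H:6
  (− 2 ring H displaced by substituents)
  + CH2CH2CH3 → C:3 H:7
  + C6H5 → C:6 H:5
Element totals:
  C: 15
  H: 16
Molecular formula: C15H16.
  M = 15(12.0) + 16(1.007825)
    = 180.000000 + 16.125200 = 196.125200

196.1252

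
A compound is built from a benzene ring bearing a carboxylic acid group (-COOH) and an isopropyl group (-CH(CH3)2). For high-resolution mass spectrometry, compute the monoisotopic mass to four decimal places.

Atom tally by fragment:
  benzene ring core → C:6 H:6
  (− 2 ring H displaced by substituents)
  + COOH → C:1 H:1 O:2
  + CH(CH3)2 → C:3 H:7
Element totals:
  C: 10
  H: 12
  O: 2
Molecular formula: C10H12O2.
  M = 10(12.0) + 12(1.007825) + 2(15.994915)
    = 120.000000 + 12.093900 + 31.989830 = 164.083730

164.0837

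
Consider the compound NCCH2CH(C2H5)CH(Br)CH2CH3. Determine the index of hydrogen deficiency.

Atom tally by fragment:
  NCCH2 → C:2 H:2 N:1
  CH(C2H5) → C:3 H:6
  CH(Br) → C:1 H:1 Br:1
  CH2 → C:1 H:2
  CH3 → C:1 H:3
Element totals:
  C: 8
  H: 14
  Br: 1
  N: 1
Molecular formula: C8H14BrN.
DoU = (2C + 2 + N − H − X) / 2 = (2·8 + 2 + 1 − 14 − 1) / 2 = 2.

2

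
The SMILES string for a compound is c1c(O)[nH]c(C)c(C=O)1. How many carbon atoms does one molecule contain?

6

Atom tally by fragment:
  pyrrole ring core → C:4 H:5 N:1
  (− 3 ring H displaced by substituents)
  + OH → O:1 H:1
  + CH3 → C:1 H:3
  + CHO → C:1 H:1 O:1
Element totals:
  C: 6
  H: 7
  N: 1
  O: 2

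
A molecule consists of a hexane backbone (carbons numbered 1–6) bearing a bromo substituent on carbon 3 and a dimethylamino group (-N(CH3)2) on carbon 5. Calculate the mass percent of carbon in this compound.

46.16%

Atom tally by fragment:
  CH3 → C:1 H:3
  CH2 → C:1 H:2
  CH(Br) → C:1 H:1 Br:1
  CH2 → C:1 H:2
  CH(N(CH3)2) → C:3 H:7 N:1
  CH3 → C:1 H:3
Element totals:
  C: 8
  H: 18
  Br: 1
  N: 1
Molecular formula: C8H18BrN.
Molar mass = 208.143 g/mol.
Mass from C: 8 × 12.011 = 96.088 g/mol.
%C = 96.088 / 208.143 × 100 = 46.16%.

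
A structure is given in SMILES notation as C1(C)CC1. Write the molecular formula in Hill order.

C4H8

Atom tally by fragment:
  cyclopropane ring core → C:3 H:6
  (− 1 ring H displaced by substituents)
  + CH3 → C:1 H:3
Element totals:
  C: 4
  H: 8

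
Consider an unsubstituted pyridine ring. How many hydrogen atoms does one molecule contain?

5

Atom tally by fragment:
  pyridine ring core → C:5 H:5 N:1
Element totals:
  C: 5
  H: 5
  N: 1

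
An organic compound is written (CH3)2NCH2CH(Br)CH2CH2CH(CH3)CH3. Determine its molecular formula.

C9H20BrN

Atom tally by fragment:
  (CH3)2NCH2 → C:3 H:8 N:1
  CH(Br) → C:1 H:1 Br:1
  CH2 → C:1 H:2
  CH2 → C:1 H:2
  CH(CH3) → C:2 H:4
  CH3 → C:1 H:3
Element totals:
  C: 9
  H: 20
  Br: 1
  N: 1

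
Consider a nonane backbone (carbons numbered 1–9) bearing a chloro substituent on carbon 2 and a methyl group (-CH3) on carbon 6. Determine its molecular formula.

Atom tally by fragment:
  CH3 → C:1 H:3
  CH(Cl) → C:1 H:1 Cl:1
  CH2 → C:1 H:2
  CH2 → C:1 H:2
  CH2 → C:1 H:2
  CH(CH3) → C:2 H:4
  CH2 → C:1 H:2
  CH2 → C:1 H:2
  CH3 → C:1 H:3
Element totals:
  C: 10
  H: 21
  Cl: 1

C10H21Cl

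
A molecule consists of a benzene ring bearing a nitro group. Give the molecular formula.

Atom tally by fragment:
  benzene ring core → C:6 H:6
  (− 1 ring H displaced by substituents)
  + NO2 → N:1 O:2
Element totals:
  C: 6
  H: 5
  N: 1
  O: 2

C6H5NO2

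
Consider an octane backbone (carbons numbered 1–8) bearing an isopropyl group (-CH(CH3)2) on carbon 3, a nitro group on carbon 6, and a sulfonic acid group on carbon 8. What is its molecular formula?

Atom tally by fragment:
  CH3 → C:1 H:3
  CH2 → C:1 H:2
  CH(CH(CH3)2) → C:4 H:8
  CH2 → C:1 H:2
  CH2 → C:1 H:2
  CH(NO2) → C:1 H:1 N:1 O:2
  CH2 → C:1 H:2
  CH2SO3H → C:1 H:3 S:1 O:3
Element totals:
  C: 11
  H: 23
  N: 1
  O: 5
  S: 1

C11H23NO5S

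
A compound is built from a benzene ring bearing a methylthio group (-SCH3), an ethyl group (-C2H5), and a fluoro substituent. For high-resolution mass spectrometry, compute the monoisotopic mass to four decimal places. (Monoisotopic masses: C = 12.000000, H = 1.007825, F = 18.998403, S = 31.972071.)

Atom tally by fragment:
  benzene ring core → C:6 H:6
  (− 3 ring H displaced by substituents)
  + SCH3 → C:1 H:3 S:1
  + C2H5 → C:2 H:5
  + F → F:1
Element totals:
  C: 9
  H: 11
  F: 1
  S: 1
Molecular formula: C9H11FS.
  M = 9(12.0) + 11(1.007825) + 18.998403 + 31.972071
    = 108.000000 + 11.086075 + 18.998403 + 31.972071 = 170.056549

170.0565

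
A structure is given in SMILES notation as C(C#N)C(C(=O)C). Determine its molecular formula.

Atom tally by fragment:
  NCCH2 → C:2 H:2 N:1
  CH2COCH3 → C:3 H:5 O:1
Element totals:
  C: 5
  H: 7
  N: 1
  O: 1

C5H7NO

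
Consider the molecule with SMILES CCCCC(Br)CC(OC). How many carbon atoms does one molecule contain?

8

Atom tally by fragment:
  CH3 → C:1 H:3
  CH2 → C:1 H:2
  CH2 → C:1 H:2
  CH2 → C:1 H:2
  CH(Br) → C:1 H:1 Br:1
  CH2 → C:1 H:2
  CH2OCH3 → C:2 H:5 O:1
Element totals:
  C: 8
  H: 17
  Br: 1
  O: 1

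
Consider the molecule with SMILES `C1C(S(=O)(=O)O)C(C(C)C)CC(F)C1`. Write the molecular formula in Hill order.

C9H17FO3S

Atom tally by fragment:
  cyclohexane ring core → C:6 H:12
  (− 3 ring H displaced by substituents)
  + SO3H → S:1 O:3 H:1
  + CH(CH3)2 → C:3 H:7
  + F → F:1
Element totals:
  C: 9
  H: 17
  F: 1
  O: 3
  S: 1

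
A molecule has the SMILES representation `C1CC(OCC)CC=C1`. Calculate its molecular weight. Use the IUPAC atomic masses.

126.20 g/mol

Atom tally by fragment:
  cyclohexene ring core → C:6 H:10
  (− 1 ring H displaced by substituents)
  + OC2H5 → C:2 H:5 O:1
Element totals:
  C: 8
  H: 14
  O: 1
Molecular formula: C8H14O.
  M = 8(12.011) + 14(1.008) + 15.999
    = 96.088 + 14.112 + 15.999 = 126.199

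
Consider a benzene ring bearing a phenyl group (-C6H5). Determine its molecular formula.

Atom tally by fragment:
  benzene ring core → C:6 H:6
  (− 1 ring H displaced by substituents)
  + C6H5 → C:6 H:5
Element totals:
  C: 12
  H: 10

C12H10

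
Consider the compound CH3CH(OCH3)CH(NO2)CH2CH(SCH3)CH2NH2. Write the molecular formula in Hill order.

C8H18N2O3S

Element totals:
  C: 8
  H: 18
  N: 2
  O: 3
  S: 1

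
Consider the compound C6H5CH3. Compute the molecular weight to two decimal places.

Element totals:
  C: 7
  H: 8
Molecular formula: C7H8.
  M = 7(12.011) + 8(1.008)
    = 84.077 + 8.064 = 92.141

92.14 g/mol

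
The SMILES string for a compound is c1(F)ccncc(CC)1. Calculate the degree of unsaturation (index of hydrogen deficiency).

4

Atom tally by fragment:
  pyridine ring core → C:5 H:5 N:1
  (− 2 ring H displaced by substituents)
  + F → F:1
  + C2H5 → C:2 H:5
Element totals:
  C: 7
  H: 8
  F: 1
  N: 1
Molecular formula: C7H8FN.
DoU = (2C + 2 + N − H − X) / 2 = (2·7 + 2 + 1 − 8 − 1) / 2 = 4.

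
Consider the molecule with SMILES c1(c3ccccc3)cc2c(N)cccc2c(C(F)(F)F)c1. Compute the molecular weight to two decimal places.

287.28 g/mol

Atom tally by fragment:
  naphthalene ring system core → C:10 H:8
  (− 3 ring H displaced by substituents)
  + C6H5 → C:6 H:5
  + NH2 → N:1 H:2
  + CF3 → C:1 F:3
Element totals:
  C: 17
  H: 12
  F: 3
  N: 1
Molecular formula: C17H12F3N.
  M = 17(12.011) + 12(1.008) + 3(18.998) + 14.007
    = 204.187 + 12.096 + 56.994 + 14.007 = 287.284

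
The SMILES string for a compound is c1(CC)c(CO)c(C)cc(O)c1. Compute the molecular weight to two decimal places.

166.22 g/mol

Atom tally by fragment:
  benzene ring core → C:6 H:6
  (− 4 ring H displaced by substituents)
  + C2H5 → C:2 H:5
  + CH2OH → C:1 H:3 O:1
  + CH3 → C:1 H:3
  + OH → O:1 H:1
Element totals:
  C: 10
  H: 14
  O: 2
Molecular formula: C10H14O2.
  M = 10(12.011) + 14(1.008) + 2(15.999)
    = 120.110 + 14.112 + 31.998 = 166.220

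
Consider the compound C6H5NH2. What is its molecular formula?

Atom tally by fragment:
  benzene ring core → C:6 H:6
  (− 1 ring H displaced by substituents)
  + NH2 → N:1 H:2
Element totals:
  C: 6
  H: 7
  N: 1

C6H7N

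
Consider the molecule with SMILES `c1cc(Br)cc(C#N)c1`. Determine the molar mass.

182.02 g/mol

Atom tally by fragment:
  benzene ring core → C:6 H:6
  (− 2 ring H displaced by substituents)
  + Br → Br:1
  + CN → C:1 N:1
Element totals:
  C: 7
  H: 4
  Br: 1
  N: 1
Molecular formula: C7H4BrN.
  M = 7(12.011) + 4(1.008) + 79.904 + 14.007
    = 84.077 + 4.032 + 79.904 + 14.007 = 182.020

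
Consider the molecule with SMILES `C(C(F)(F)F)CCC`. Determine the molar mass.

126.12 g/mol

Atom tally by fragment:
  F3CCH2 → C:2 H:2 F:3
  CH2 → C:1 H:2
  CH2 → C:1 H:2
  CH3 → C:1 H:3
Element totals:
  C: 5
  H: 9
  F: 3
Molecular formula: C5H9F3.
  M = 5(12.011) + 9(1.008) + 3(18.998)
    = 60.055 + 9.072 + 56.994 = 126.121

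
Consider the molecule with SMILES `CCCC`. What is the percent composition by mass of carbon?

Atom tally by fragment:
  CH3 → C:1 H:3
  CH2 → C:1 H:2
  CH2 → C:1 H:2
  CH3 → C:1 H:3
Element totals:
  C: 4
  H: 10
Molecular formula: C4H10.
Molar mass = 58.124 g/mol.
Mass from C: 4 × 12.011 = 48.044 g/mol.
%C = 48.044 / 58.124 × 100 = 82.66%.

82.66%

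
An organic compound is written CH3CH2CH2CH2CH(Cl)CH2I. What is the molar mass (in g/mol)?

Atom tally by fragment:
  CH3 → C:1 H:3
  CH2 → C:1 H:2
  CH2 → C:1 H:2
  CH2 → C:1 H:2
  CH(Cl) → C:1 H:1 Cl:1
  CH2I → C:1 H:2 I:1
Element totals:
  C: 6
  H: 12
  Cl: 1
  I: 1
Molecular formula: C6H12ClI.
  M = 6(12.011) + 12(1.008) + 35.45 + 126.904
    = 72.066 + 12.096 + 35.450 + 126.904 = 246.516

246.52 g/mol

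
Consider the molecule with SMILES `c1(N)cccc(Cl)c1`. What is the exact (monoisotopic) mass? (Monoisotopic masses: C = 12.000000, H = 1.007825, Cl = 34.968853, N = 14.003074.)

127.0189

Atom tally by fragment:
  benzene ring core → C:6 H:6
  (− 2 ring H displaced by substituents)
  + NH2 → N:1 H:2
  + Cl → Cl:1
Element totals:
  C: 6
  H: 6
  Cl: 1
  N: 1
Molecular formula: C6H6ClN.
  M = 6(12.0) + 6(1.007825) + 34.968853 + 14.003074
    = 72.000000 + 6.046950 + 34.968853 + 14.003074 = 127.018877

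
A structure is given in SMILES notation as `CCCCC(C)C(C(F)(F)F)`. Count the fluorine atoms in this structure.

Atom tally by fragment:
  CH3 → C:1 H:3
  CH2 → C:1 H:2
  CH2 → C:1 H:2
  CH2 → C:1 H:2
  CH(CH3) → C:2 H:4
  CH2CF3 → C:2 H:2 F:3
Element totals:
  C: 8
  H: 15
  F: 3

3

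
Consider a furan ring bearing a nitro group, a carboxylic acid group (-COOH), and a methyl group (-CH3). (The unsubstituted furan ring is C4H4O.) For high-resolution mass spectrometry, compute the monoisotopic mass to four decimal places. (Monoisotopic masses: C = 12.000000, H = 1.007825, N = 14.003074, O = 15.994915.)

171.0168

Atom tally by fragment:
  furan ring core → C:4 H:4 O:1
  (− 3 ring H displaced by substituents)
  + NO2 → N:1 O:2
  + COOH → C:1 H:1 O:2
  + CH3 → C:1 H:3
Element totals:
  C: 6
  H: 5
  N: 1
  O: 5
Molecular formula: C6H5NO5.
  M = 6(12.0) + 5(1.007825) + 14.003074 + 5(15.994915)
    = 72.000000 + 5.039125 + 14.003074 + 79.974575 = 171.016774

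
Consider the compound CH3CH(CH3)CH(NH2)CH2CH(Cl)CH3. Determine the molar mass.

Atom tally by fragment:
  CH3 → C:1 H:3
  CH(CH3) → C:2 H:4
  CH(NH2) → C:1 H:3 N:1
  CH2 → C:1 H:2
  CH(Cl) → C:1 H:1 Cl:1
  CH3 → C:1 H:3
Element totals:
  C: 7
  H: 16
  Cl: 1
  N: 1
Molecular formula: C7H16ClN.
  M = 7(12.011) + 16(1.008) + 35.45 + 14.007
    = 84.077 + 16.128 + 35.450 + 14.007 = 149.662

149.66 g/mol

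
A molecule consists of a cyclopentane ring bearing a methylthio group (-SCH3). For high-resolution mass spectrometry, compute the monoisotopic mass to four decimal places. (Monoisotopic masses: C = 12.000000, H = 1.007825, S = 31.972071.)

116.0660

Atom tally by fragment:
  cyclopentane ring core → C:5 H:10
  (− 1 ring H displaced by substituents)
  + SCH3 → C:1 H:3 S:1
Element totals:
  C: 6
  H: 12
  S: 1
Molecular formula: C6H12S.
  M = 6(12.0) + 12(1.007825) + 31.972071
    = 72.000000 + 12.093900 + 31.972071 = 116.065971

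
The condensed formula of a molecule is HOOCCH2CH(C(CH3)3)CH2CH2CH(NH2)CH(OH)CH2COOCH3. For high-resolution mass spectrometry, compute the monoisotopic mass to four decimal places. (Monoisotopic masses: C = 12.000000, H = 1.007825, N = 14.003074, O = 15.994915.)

Element totals:
  C: 14
  H: 27
  N: 1
  O: 5
Molecular formula: C14H27NO5.
  M = 14(12.0) + 27(1.007825) + 14.003074 + 5(15.994915)
    = 168.000000 + 27.211275 + 14.003074 + 79.974575 = 289.188924

289.1889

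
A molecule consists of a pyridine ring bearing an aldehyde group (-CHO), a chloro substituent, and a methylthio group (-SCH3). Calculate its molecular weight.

187.64 g/mol

Atom tally by fragment:
  pyridine ring core → C:5 H:5 N:1
  (− 3 ring H displaced by substituents)
  + CHO → C:1 H:1 O:1
  + Cl → Cl:1
  + SCH3 → C:1 H:3 S:1
Element totals:
  C: 7
  H: 6
  Cl: 1
  N: 1
  O: 1
  S: 1
Molecular formula: C7H6ClNOS.
  M = 7(12.011) + 6(1.008) + 35.45 + 14.007 + 15.999 + 32.06
    = 84.077 + 6.048 + 35.450 + 14.007 + 15.999 + 32.060 = 187.641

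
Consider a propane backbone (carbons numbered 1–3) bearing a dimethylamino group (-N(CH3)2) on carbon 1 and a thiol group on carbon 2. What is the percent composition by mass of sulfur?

Atom tally by fragment:
  (CH3)2NCH2 → C:3 H:8 N:1
  CH(SH) → C:1 H:2 S:1
  CH3 → C:1 H:3
Element totals:
  C: 5
  H: 13
  N: 1
  S: 1
Molecular formula: C5H13NS.
Molar mass = 119.226 g/mol.
Mass from S: 1 × 32.06 = 32.060 g/mol.
%S = 32.060 / 119.226 × 100 = 26.89%.

26.89%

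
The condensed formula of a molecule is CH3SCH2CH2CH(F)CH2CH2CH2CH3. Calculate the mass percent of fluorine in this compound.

Atom tally by fragment:
  CH3SCH2 → C:2 H:5 S:1
  CH2 → C:1 H:2
  CH(F) → C:1 H:1 F:1
  CH2 → C:1 H:2
  CH2 → C:1 H:2
  CH2 → C:1 H:2
  CH3 → C:1 H:3
Element totals:
  C: 8
  H: 17
  F: 1
  S: 1
Molecular formula: C8H17FS.
Molar mass = 164.282 g/mol.
Mass from F: 1 × 18.998 = 18.998 g/mol.
%F = 18.998 / 164.282 × 100 = 11.56%.

11.56%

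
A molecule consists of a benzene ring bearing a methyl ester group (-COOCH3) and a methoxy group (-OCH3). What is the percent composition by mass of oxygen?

Atom tally by fragment:
  benzene ring core → C:6 H:6
  (− 2 ring H displaced by substituents)
  + COOCH3 → C:2 H:3 O:2
  + OCH3 → C:1 H:3 O:1
Element totals:
  C: 9
  H: 10
  O: 3
Molecular formula: C9H10O3.
Molar mass = 166.176 g/mol.
Mass from O: 3 × 15.999 = 47.997 g/mol.
%O = 47.997 / 166.176 × 100 = 28.88%.

28.88%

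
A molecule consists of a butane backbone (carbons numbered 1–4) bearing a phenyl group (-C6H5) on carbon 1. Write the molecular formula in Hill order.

Atom tally by fragment:
  C6H5CH2 → C:7 H:7
  CH2 → C:1 H:2
  CH2 → C:1 H:2
  CH3 → C:1 H:3
Element totals:
  C: 10
  H: 14

C10H14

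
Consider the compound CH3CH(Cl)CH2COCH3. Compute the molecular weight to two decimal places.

Atom tally by fragment:
  CH3 → C:1 H:3
  CH(Cl) → C:1 H:1 Cl:1
  CH2COCH3 → C:3 H:5 O:1
Element totals:
  C: 5
  H: 9
  Cl: 1
  O: 1
Molecular formula: C5H9ClO.
  M = 5(12.011) + 9(1.008) + 35.45 + 15.999
    = 60.055 + 9.072 + 35.450 + 15.999 = 120.576

120.58 g/mol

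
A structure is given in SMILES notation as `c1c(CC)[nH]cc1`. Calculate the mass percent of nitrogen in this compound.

14.72%

Atom tally by fragment:
  pyrrole ring core → C:4 H:5 N:1
  (− 1 ring H displaced by substituents)
  + C2H5 → C:2 H:5
Element totals:
  C: 6
  H: 9
  N: 1
Molecular formula: C6H9N.
Molar mass = 95.145 g/mol.
Mass from N: 1 × 14.007 = 14.007 g/mol.
%N = 14.007 / 95.145 × 100 = 14.72%.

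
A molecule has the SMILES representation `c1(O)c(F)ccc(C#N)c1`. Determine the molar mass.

Atom tally by fragment:
  benzene ring core → C:6 H:6
  (− 3 ring H displaced by substituents)
  + OH → O:1 H:1
  + F → F:1
  + CN → C:1 N:1
Element totals:
  C: 7
  H: 4
  F: 1
  N: 1
  O: 1
Molecular formula: C7H4FNO.
  M = 7(12.011) + 4(1.008) + 18.998 + 14.007 + 15.999
    = 84.077 + 4.032 + 18.998 + 14.007 + 15.999 = 137.113

137.11 g/mol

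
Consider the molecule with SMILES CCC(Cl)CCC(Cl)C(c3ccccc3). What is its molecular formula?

Atom tally by fragment:
  CH3 → C:1 H:3
  CH2 → C:1 H:2
  CH(Cl) → C:1 H:1 Cl:1
  CH2 → C:1 H:2
  CH2 → C:1 H:2
  CH(Cl) → C:1 H:1 Cl:1
  CH2C6H5 → C:7 H:7
Element totals:
  C: 13
  H: 18
  Cl: 2

C13H18Cl2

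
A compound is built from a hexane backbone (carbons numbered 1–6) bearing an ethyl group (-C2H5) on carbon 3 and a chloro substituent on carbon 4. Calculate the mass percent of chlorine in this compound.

Atom tally by fragment:
  CH3 → C:1 H:3
  CH2 → C:1 H:2
  CH(C2H5) → C:3 H:6
  CH(Cl) → C:1 H:1 Cl:1
  CH2 → C:1 H:2
  CH3 → C:1 H:3
Element totals:
  C: 8
  H: 17
  Cl: 1
Molecular formula: C8H17Cl.
Molar mass = 148.674 g/mol.
Mass from Cl: 1 × 35.45 = 35.450 g/mol.
%Cl = 35.450 / 148.674 × 100 = 23.84%.

23.84%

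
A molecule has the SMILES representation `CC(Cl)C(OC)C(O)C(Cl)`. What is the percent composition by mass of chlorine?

37.90%

Atom tally by fragment:
  CH3 → C:1 H:3
  CH(Cl) → C:1 H:1 Cl:1
  CH(OCH3) → C:2 H:4 O:1
  CH(OH) → C:1 H:2 O:1
  CH2Cl → C:1 H:2 Cl:1
Element totals:
  C: 6
  H: 12
  Cl: 2
  O: 2
Molecular formula: C6H12Cl2O2.
Molar mass = 187.060 g/mol.
Mass from Cl: 2 × 35.45 = 70.900 g/mol.
%Cl = 70.900 / 187.060 × 100 = 37.90%.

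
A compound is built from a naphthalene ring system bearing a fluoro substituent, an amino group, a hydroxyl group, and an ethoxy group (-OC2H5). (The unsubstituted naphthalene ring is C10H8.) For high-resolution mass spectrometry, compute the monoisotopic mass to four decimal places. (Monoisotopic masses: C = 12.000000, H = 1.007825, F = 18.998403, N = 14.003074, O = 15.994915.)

Atom tally by fragment:
  naphthalene ring system core → C:10 H:8
  (− 4 ring H displaced by substituents)
  + F → F:1
  + NH2 → N:1 H:2
  + OH → O:1 H:1
  + OC2H5 → C:2 H:5 O:1
Element totals:
  C: 12
  H: 12
  F: 1
  N: 1
  O: 2
Molecular formula: C12H12FNO2.
  M = 12(12.0) + 12(1.007825) + 18.998403 + 14.003074 + 2(15.994915)
    = 144.000000 + 12.093900 + 18.998403 + 14.003074 + 31.989830 = 221.085207

221.0852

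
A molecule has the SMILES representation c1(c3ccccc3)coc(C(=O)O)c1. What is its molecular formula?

C11H8O3

Atom tally by fragment:
  furan ring core → C:4 H:4 O:1
  (− 2 ring H displaced by substituents)
  + C6H5 → C:6 H:5
  + COOH → C:1 H:1 O:2
Element totals:
  C: 11
  H: 8
  O: 3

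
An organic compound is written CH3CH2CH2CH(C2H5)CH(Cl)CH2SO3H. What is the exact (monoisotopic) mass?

Atom tally by fragment:
  CH3 → C:1 H:3
  CH2 → C:1 H:2
  CH2 → C:1 H:2
  CH(C2H5) → C:3 H:6
  CH(Cl) → C:1 H:1 Cl:1
  CH2SO3H → C:1 H:3 S:1 O:3
Element totals:
  C: 8
  H: 17
  Cl: 1
  O: 3
  S: 1
Molecular formula: C8H17ClO3S.
  M = 8(12.0) + 17(1.007825) + 34.968853 + 3(15.994915) + 31.972071
    = 96.000000 + 17.133025 + 34.968853 + 47.984745 + 31.972071 = 228.058694

228.0587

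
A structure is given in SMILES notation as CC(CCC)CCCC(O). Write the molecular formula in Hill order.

Atom tally by fragment:
  CH3 → C:1 H:3
  CH(CH2CH2CH3) → C:4 H:8
  CH2 → C:1 H:2
  CH2 → C:1 H:2
  CH2 → C:1 H:2
  CH2OH → C:1 H:3 O:1
Element totals:
  C: 9
  H: 20
  O: 1

C9H20O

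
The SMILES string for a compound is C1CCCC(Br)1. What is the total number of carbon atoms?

5

Atom tally by fragment:
  cyclopentane ring core → C:5 H:10
  (− 1 ring H displaced by substituents)
  + Br → Br:1
Element totals:
  C: 5
  H: 9
  Br: 1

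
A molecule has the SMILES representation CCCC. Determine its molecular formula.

C4H10

Atom tally by fragment:
  CH3 → C:1 H:3
  CH2 → C:1 H:2
  CH2 → C:1 H:2
  CH3 → C:1 H:3
Element totals:
  C: 4
  H: 10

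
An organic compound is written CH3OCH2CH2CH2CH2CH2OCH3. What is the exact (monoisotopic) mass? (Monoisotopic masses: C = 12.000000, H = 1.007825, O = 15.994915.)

132.1150

Atom tally by fragment:
  CH3OCH2 → C:2 H:5 O:1
  CH2 → C:1 H:2
  CH2 → C:1 H:2
  CH2 → C:1 H:2
  CH2OCH3 → C:2 H:5 O:1
Element totals:
  C: 7
  H: 16
  O: 2
Molecular formula: C7H16O2.
  M = 7(12.0) + 16(1.007825) + 2(15.994915)
    = 84.000000 + 16.125200 + 31.989830 = 132.115030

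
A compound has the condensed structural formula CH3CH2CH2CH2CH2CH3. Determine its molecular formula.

C6H14

Atom tally by fragment:
  CH3 → C:1 H:3
  CH2 → C:1 H:2
  CH2 → C:1 H:2
  CH2 → C:1 H:2
  CH2 → C:1 H:2
  CH3 → C:1 H:3
Element totals:
  C: 6
  H: 14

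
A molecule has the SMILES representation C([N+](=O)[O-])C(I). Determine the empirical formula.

Atom tally by fragment:
  O2NCH2 → C:1 H:2 N:1 O:2
  CH2I → C:1 H:2 I:1
Element totals:
  C: 2
  H: 4
  I: 1
  N: 1
  O: 2
Molecular formula: C2H4INO2.
gcd of subscripts (2, 4, 1, 1, 2) = 1, so the empirical formula equals the molecular formula.

C2H4INO2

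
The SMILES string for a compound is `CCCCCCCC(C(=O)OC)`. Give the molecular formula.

C10H20O2

Atom tally by fragment:
  CH3 → C:1 H:3
  CH2 → C:1 H:2
  CH2 → C:1 H:2
  CH2 → C:1 H:2
  CH2 → C:1 H:2
  CH2 → C:1 H:2
  CH2 → C:1 H:2
  CH2COOCH3 → C:3 H:5 O:2
Element totals:
  C: 10
  H: 20
  O: 2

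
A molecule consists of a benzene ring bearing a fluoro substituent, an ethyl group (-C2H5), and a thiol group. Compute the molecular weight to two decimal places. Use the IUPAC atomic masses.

Atom tally by fragment:
  benzene ring core → C:6 H:6
  (− 3 ring H displaced by substituents)
  + F → F:1
  + C2H5 → C:2 H:5
  + SH → S:1 H:1
Element totals:
  C: 8
  H: 9
  F: 1
  S: 1
Molecular formula: C8H9FS.
  M = 8(12.011) + 9(1.008) + 18.998 + 32.06
    = 96.088 + 9.072 + 18.998 + 32.060 = 156.218

156.22 g/mol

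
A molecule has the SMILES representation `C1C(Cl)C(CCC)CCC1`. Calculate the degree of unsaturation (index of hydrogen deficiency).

1

Atom tally by fragment:
  cyclohexane ring core → C:6 H:12
  (− 2 ring H displaced by substituents)
  + Cl → Cl:1
  + CH2CH2CH3 → C:3 H:7
Element totals:
  C: 9
  H: 17
  Cl: 1
Molecular formula: C9H17Cl.
DoU = (2C + 2 + N − H − X) / 2 = (2·9 + 2 + 0 − 17 − 1) / 2 = 1.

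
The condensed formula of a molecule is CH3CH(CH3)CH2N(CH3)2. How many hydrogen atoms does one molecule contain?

Atom tally by fragment:
  CH3 → C:1 H:3
  CH(CH3) → C:2 H:4
  CH2N(CH3)2 → C:3 H:8 N:1
Element totals:
  C: 6
  H: 15
  N: 1

15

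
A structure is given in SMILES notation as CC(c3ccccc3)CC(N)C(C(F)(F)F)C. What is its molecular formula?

C13H18F3N

Atom tally by fragment:
  CH3 → C:1 H:3
  CH(C6H5) → C:7 H:6
  CH2 → C:1 H:2
  CH(NH2) → C:1 H:3 N:1
  CH(CF3) → C:2 H:1 F:3
  CH3 → C:1 H:3
Element totals:
  C: 13
  H: 18
  F: 3
  N: 1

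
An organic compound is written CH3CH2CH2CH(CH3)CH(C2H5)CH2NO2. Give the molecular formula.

Atom tally by fragment:
  CH3 → C:1 H:3
  CH2 → C:1 H:2
  CH2 → C:1 H:2
  CH(CH3) → C:2 H:4
  CH(C2H5) → C:3 H:6
  CH2NO2 → C:1 H:2 N:1 O:2
Element totals:
  C: 9
  H: 19
  N: 1
  O: 2

C9H19NO2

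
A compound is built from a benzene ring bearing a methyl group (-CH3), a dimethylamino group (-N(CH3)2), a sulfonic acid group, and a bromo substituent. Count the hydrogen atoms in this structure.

12

Atom tally by fragment:
  benzene ring core → C:6 H:6
  (− 4 ring H displaced by substituents)
  + CH3 → C:1 H:3
  + N(CH3)2 → N:1 C:2 H:6
  + SO3H → S:1 O:3 H:1
  + Br → Br:1
Element totals:
  C: 9
  H: 12
  Br: 1
  N: 1
  O: 3
  S: 1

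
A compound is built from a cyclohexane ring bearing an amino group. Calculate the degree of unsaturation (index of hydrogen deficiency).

1

Atom tally by fragment:
  cyclohexane ring core → C:6 H:12
  (− 1 ring H displaced by substituents)
  + NH2 → N:1 H:2
Element totals:
  C: 6
  H: 13
  N: 1
Molecular formula: C6H13N.
DoU = (2C + 2 + N − H − X) / 2 = (2·6 + 2 + 1 − 13 − 0) / 2 = 1.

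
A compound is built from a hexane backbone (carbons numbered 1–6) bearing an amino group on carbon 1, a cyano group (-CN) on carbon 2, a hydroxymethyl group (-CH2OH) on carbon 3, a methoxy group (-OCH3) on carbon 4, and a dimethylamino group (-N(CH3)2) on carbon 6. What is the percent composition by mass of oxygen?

13.95%

Atom tally by fragment:
  H2NCH2 → C:1 H:4 N:1
  CH(CN) → C:2 H:1 N:1
  CH(CH2OH) → C:2 H:4 O:1
  CH(OCH3) → C:2 H:4 O:1
  CH2 → C:1 H:2
  CH2N(CH3)2 → C:3 H:8 N:1
Element totals:
  C: 11
  H: 23
  N: 3
  O: 2
Molecular formula: C11H23N3O2.
Molar mass = 229.324 g/mol.
Mass from O: 2 × 15.999 = 31.998 g/mol.
%O = 31.998 / 229.324 × 100 = 13.95%.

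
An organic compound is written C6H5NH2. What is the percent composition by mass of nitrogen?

Element totals:
  C: 6
  H: 7
  N: 1
Molecular formula: C6H7N.
Molar mass = 93.129 g/mol.
Mass from N: 1 × 14.007 = 14.007 g/mol.
%N = 14.007 / 93.129 × 100 = 15.04%.

15.04%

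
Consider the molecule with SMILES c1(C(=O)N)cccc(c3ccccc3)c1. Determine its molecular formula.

C13H11NO

Atom tally by fragment:
  benzene ring core → C:6 H:6
  (− 2 ring H displaced by substituents)
  + CONH2 → C:1 H:2 O:1 N:1
  + C6H5 → C:6 H:5
Element totals:
  C: 13
  H: 11
  N: 1
  O: 1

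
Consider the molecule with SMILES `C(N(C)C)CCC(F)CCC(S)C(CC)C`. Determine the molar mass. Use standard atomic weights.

249.43 g/mol

Atom tally by fragment:
  (CH3)2NCH2 → C:3 H:8 N:1
  CH2 → C:1 H:2
  CH2 → C:1 H:2
  CH(F) → C:1 H:1 F:1
  CH2 → C:1 H:2
  CH2 → C:1 H:2
  CH(SH) → C:1 H:2 S:1
  CH(C2H5) → C:3 H:6
  CH3 → C:1 H:3
Element totals:
  C: 13
  H: 28
  F: 1
  N: 1
  S: 1
Molecular formula: C13H28FNS.
  M = 13(12.011) + 28(1.008) + 18.998 + 14.007 + 32.06
    = 156.143 + 28.224 + 18.998 + 14.007 + 32.060 = 249.432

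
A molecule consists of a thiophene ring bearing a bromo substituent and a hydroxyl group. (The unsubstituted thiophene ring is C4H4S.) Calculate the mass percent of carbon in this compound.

26.84%

Atom tally by fragment:
  thiophene ring core → C:4 H:4 S:1
  (− 2 ring H displaced by substituents)
  + Br → Br:1
  + OH → O:1 H:1
Element totals:
  C: 4
  H: 3
  Br: 1
  O: 1
  S: 1
Molecular formula: C4H3BrOS.
Molar mass = 179.031 g/mol.
Mass from C: 4 × 12.011 = 48.044 g/mol.
%C = 48.044 / 179.031 × 100 = 26.84%.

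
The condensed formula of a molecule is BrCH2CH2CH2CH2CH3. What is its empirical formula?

C5H11Br

Atom tally by fragment:
  BrCH2 → C:1 H:2 Br:1
  CH2 → C:1 H:2
  CH2 → C:1 H:2
  CH2 → C:1 H:2
  CH3 → C:1 H:3
Element totals:
  C: 5
  H: 11
  Br: 1
Molecular formula: C5H11Br.
gcd of subscripts (1, 5, 11) = 1, so the empirical formula equals the molecular formula.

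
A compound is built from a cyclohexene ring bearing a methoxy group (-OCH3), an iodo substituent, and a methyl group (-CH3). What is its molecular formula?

C8H13IO

Atom tally by fragment:
  cyclohexene ring core → C:6 H:10
  (− 3 ring H displaced by substituents)
  + OCH3 → C:1 H:3 O:1
  + I → I:1
  + CH3 → C:1 H:3
Element totals:
  C: 8
  H: 13
  I: 1
  O: 1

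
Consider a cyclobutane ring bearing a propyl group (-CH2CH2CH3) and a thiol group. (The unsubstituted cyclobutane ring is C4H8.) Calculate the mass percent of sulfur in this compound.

Atom tally by fragment:
  cyclobutane ring core → C:4 H:8
  (− 2 ring H displaced by substituents)
  + CH2CH2CH3 → C:3 H:7
  + SH → S:1 H:1
Element totals:
  C: 7
  H: 14
  S: 1
Molecular formula: C7H14S.
Molar mass = 130.249 g/mol.
Mass from S: 1 × 32.06 = 32.060 g/mol.
%S = 32.060 / 130.249 × 100 = 24.61%.

24.61%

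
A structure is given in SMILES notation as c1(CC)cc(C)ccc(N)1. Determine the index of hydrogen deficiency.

Atom tally by fragment:
  benzene ring core → C:6 H:6
  (− 3 ring H displaced by substituents)
  + C2H5 → C:2 H:5
  + CH3 → C:1 H:3
  + NH2 → N:1 H:2
Element totals:
  C: 9
  H: 13
  N: 1
Molecular formula: C9H13N.
DoU = (2C + 2 + N − H − X) / 2 = (2·9 + 2 + 1 − 13 − 0) / 2 = 4.

4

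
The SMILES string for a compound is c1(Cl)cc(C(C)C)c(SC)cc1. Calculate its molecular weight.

Atom tally by fragment:
  benzene ring core → C:6 H:6
  (− 3 ring H displaced by substituents)
  + Cl → Cl:1
  + CH(CH3)2 → C:3 H:7
  + SCH3 → C:1 H:3 S:1
Element totals:
  C: 10
  H: 13
  Cl: 1
  S: 1
Molecular formula: C10H13ClS.
  M = 10(12.011) + 13(1.008) + 35.45 + 32.06
    = 120.110 + 13.104 + 35.450 + 32.060 = 200.724

200.72 g/mol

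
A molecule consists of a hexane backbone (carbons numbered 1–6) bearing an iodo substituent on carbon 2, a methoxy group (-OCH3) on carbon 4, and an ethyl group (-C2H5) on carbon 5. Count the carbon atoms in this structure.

9

Atom tally by fragment:
  CH3 → C:1 H:3
  CH(I) → C:1 H:1 I:1
  CH2 → C:1 H:2
  CH(OCH3) → C:2 H:4 O:1
  CH(C2H5) → C:3 H:6
  CH3 → C:1 H:3
Element totals:
  C: 9
  H: 19
  I: 1
  O: 1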